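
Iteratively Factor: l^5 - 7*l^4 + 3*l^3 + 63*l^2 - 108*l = (l)*(l^4 - 7*l^3 + 3*l^2 + 63*l - 108) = l*(l + 3)*(l^3 - 10*l^2 + 33*l - 36) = l*(l - 3)*(l + 3)*(l^2 - 7*l + 12) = l*(l - 3)^2*(l + 3)*(l - 4)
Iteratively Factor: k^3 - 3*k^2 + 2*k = (k - 2)*(k^2 - k) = k*(k - 2)*(k - 1)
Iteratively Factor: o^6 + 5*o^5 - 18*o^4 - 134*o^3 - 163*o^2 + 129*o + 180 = (o - 5)*(o^5 + 10*o^4 + 32*o^3 + 26*o^2 - 33*o - 36) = (o - 5)*(o - 1)*(o^4 + 11*o^3 + 43*o^2 + 69*o + 36) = (o - 5)*(o - 1)*(o + 3)*(o^3 + 8*o^2 + 19*o + 12) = (o - 5)*(o - 1)*(o + 1)*(o + 3)*(o^2 + 7*o + 12) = (o - 5)*(o - 1)*(o + 1)*(o + 3)^2*(o + 4)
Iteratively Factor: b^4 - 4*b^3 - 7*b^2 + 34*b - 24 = (b - 2)*(b^3 - 2*b^2 - 11*b + 12) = (b - 4)*(b - 2)*(b^2 + 2*b - 3) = (b - 4)*(b - 2)*(b + 3)*(b - 1)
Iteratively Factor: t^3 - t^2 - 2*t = (t + 1)*(t^2 - 2*t) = t*(t + 1)*(t - 2)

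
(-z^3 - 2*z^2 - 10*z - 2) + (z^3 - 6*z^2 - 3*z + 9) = -8*z^2 - 13*z + 7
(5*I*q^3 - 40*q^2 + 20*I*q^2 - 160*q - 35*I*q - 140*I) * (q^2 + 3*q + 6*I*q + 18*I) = 5*I*q^5 - 70*q^4 + 35*I*q^4 - 490*q^3 - 215*I*q^3 - 630*q^2 - 1925*I*q^2 + 1470*q - 3300*I*q + 2520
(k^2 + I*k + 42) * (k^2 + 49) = k^4 + I*k^3 + 91*k^2 + 49*I*k + 2058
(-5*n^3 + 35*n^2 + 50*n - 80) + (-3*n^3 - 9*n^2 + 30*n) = -8*n^3 + 26*n^2 + 80*n - 80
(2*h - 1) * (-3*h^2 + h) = -6*h^3 + 5*h^2 - h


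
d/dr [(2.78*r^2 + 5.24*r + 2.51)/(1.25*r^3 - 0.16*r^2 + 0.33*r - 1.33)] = (-3.475*r^4 - 13.1*r^3 - 7.6567*r^2 - 6.5916*r - 7.7975)/(1.5625*r^6 - 0.4*r^5 + 0.8506*r^4 - 3.4306*r^3 + 0.5345*r^2 - 0.8778*r + 1.7689)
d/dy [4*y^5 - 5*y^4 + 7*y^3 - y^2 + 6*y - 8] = 20*y^4 - 20*y^3 + 21*y^2 - 2*y + 6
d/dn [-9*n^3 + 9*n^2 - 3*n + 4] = -27*n^2 + 18*n - 3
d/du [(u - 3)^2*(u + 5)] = (u - 3)*(3*u + 7)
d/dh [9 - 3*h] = -3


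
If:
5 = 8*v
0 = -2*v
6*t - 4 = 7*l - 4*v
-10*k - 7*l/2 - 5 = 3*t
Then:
No Solution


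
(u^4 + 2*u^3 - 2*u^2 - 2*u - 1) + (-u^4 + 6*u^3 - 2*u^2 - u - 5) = 8*u^3 - 4*u^2 - 3*u - 6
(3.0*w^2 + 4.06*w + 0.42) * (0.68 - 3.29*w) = -9.87*w^3 - 11.3174*w^2 + 1.379*w + 0.2856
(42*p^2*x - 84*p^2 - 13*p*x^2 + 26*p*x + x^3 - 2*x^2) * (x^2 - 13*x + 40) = 42*p^2*x^3 - 630*p^2*x^2 + 2772*p^2*x - 3360*p^2 - 13*p*x^4 + 195*p*x^3 - 858*p*x^2 + 1040*p*x + x^5 - 15*x^4 + 66*x^3 - 80*x^2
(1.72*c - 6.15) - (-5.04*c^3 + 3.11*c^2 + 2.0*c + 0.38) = 5.04*c^3 - 3.11*c^2 - 0.28*c - 6.53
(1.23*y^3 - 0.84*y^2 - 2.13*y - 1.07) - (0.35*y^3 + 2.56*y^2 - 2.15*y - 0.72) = 0.88*y^3 - 3.4*y^2 + 0.02*y - 0.35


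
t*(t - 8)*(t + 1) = t^3 - 7*t^2 - 8*t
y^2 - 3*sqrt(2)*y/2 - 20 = (y - 4*sqrt(2))*(y + 5*sqrt(2)/2)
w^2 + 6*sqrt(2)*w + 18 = (w + 3*sqrt(2))^2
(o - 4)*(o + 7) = o^2 + 3*o - 28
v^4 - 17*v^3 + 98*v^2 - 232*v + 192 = (v - 8)*(v - 4)*(v - 3)*(v - 2)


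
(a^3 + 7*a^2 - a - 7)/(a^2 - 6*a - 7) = (a^2 + 6*a - 7)/(a - 7)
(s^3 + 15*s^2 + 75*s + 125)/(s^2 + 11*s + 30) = (s^2 + 10*s + 25)/(s + 6)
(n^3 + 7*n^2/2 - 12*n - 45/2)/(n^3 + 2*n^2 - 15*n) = (n + 3/2)/n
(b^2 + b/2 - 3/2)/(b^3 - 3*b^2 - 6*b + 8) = (b + 3/2)/(b^2 - 2*b - 8)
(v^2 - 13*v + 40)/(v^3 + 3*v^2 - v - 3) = (v^2 - 13*v + 40)/(v^3 + 3*v^2 - v - 3)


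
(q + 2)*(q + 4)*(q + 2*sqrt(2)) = q^3 + 2*sqrt(2)*q^2 + 6*q^2 + 8*q + 12*sqrt(2)*q + 16*sqrt(2)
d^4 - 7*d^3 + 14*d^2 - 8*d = d*(d - 4)*(d - 2)*(d - 1)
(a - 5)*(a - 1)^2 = a^3 - 7*a^2 + 11*a - 5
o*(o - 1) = o^2 - o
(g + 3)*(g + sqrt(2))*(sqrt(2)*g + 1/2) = sqrt(2)*g^3 + 5*g^2/2 + 3*sqrt(2)*g^2 + sqrt(2)*g/2 + 15*g/2 + 3*sqrt(2)/2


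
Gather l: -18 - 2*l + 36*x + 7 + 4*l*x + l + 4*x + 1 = l*(4*x - 1) + 40*x - 10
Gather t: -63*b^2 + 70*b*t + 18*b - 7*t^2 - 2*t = -63*b^2 + 18*b - 7*t^2 + t*(70*b - 2)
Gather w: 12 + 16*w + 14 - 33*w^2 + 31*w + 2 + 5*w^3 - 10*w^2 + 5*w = 5*w^3 - 43*w^2 + 52*w + 28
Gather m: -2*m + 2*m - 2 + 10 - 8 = 0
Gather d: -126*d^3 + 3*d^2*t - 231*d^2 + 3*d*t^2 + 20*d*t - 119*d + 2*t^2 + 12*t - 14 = -126*d^3 + d^2*(3*t - 231) + d*(3*t^2 + 20*t - 119) + 2*t^2 + 12*t - 14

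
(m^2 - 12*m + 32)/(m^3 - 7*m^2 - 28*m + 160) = 1/(m + 5)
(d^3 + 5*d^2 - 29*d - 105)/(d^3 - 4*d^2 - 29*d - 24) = (d^2 + 2*d - 35)/(d^2 - 7*d - 8)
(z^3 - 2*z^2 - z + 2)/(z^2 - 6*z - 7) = (z^2 - 3*z + 2)/(z - 7)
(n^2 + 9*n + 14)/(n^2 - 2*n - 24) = (n^2 + 9*n + 14)/(n^2 - 2*n - 24)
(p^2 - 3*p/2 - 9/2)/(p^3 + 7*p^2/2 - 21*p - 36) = (p - 3)/(p^2 + 2*p - 24)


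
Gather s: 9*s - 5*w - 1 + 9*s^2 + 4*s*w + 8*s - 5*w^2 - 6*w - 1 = 9*s^2 + s*(4*w + 17) - 5*w^2 - 11*w - 2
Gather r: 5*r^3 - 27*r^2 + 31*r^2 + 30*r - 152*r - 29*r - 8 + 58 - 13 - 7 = 5*r^3 + 4*r^2 - 151*r + 30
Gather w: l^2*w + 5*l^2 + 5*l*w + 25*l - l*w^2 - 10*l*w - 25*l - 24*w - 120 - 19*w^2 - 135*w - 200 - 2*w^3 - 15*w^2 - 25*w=5*l^2 - 2*w^3 + w^2*(-l - 34) + w*(l^2 - 5*l - 184) - 320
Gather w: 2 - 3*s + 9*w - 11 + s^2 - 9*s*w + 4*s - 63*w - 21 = s^2 + s + w*(-9*s - 54) - 30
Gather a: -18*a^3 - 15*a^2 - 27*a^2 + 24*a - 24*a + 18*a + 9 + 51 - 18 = -18*a^3 - 42*a^2 + 18*a + 42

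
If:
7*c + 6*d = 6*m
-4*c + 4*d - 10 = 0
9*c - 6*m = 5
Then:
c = -5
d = -5/2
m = -25/3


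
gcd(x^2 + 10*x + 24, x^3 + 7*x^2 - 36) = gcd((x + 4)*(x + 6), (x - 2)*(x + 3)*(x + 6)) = x + 6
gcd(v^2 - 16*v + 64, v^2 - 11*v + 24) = v - 8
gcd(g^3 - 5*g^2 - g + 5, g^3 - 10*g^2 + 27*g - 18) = g - 1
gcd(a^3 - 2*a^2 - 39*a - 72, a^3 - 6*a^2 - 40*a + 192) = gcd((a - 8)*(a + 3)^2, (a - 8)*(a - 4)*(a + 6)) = a - 8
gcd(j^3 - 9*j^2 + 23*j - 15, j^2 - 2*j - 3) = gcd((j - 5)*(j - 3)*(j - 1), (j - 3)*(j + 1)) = j - 3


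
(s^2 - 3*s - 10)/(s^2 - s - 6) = (s - 5)/(s - 3)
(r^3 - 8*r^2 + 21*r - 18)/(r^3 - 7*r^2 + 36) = (r^2 - 5*r + 6)/(r^2 - 4*r - 12)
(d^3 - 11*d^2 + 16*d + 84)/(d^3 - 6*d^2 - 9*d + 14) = (d - 6)/(d - 1)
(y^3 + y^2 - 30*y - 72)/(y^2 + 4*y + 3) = (y^2 - 2*y - 24)/(y + 1)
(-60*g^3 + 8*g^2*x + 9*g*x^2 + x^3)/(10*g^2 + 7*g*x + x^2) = (-12*g^2 + 4*g*x + x^2)/(2*g + x)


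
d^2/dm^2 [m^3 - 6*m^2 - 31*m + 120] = 6*m - 12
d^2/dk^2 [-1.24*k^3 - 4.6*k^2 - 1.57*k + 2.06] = -7.44*k - 9.2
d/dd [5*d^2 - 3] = 10*d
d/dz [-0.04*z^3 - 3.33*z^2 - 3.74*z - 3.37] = -0.12*z^2 - 6.66*z - 3.74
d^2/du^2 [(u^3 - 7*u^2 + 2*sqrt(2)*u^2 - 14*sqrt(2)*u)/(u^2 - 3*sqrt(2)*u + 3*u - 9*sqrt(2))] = 20*(-5*sqrt(2)*u^3 + 6*u^3 - 27*sqrt(2)*u^2 + 27*u^2 - 27*u - 189 + 108*sqrt(2))/(u^6 - 9*sqrt(2)*u^5 + 9*u^5 - 81*sqrt(2)*u^4 + 81*u^4 - 297*sqrt(2)*u^3 + 513*u^3 - 729*sqrt(2)*u^2 + 1458*u^2 - 1458*sqrt(2)*u + 1458*u - 1458*sqrt(2))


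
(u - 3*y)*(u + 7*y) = u^2 + 4*u*y - 21*y^2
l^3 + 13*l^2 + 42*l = l*(l + 6)*(l + 7)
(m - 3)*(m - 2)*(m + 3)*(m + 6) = m^4 + 4*m^3 - 21*m^2 - 36*m + 108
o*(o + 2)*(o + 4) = o^3 + 6*o^2 + 8*o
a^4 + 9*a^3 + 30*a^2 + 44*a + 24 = (a + 2)^3*(a + 3)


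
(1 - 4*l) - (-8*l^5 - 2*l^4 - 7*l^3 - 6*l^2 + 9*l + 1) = 8*l^5 + 2*l^4 + 7*l^3 + 6*l^2 - 13*l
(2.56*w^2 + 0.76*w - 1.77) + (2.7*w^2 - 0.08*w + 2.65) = 5.26*w^2 + 0.68*w + 0.88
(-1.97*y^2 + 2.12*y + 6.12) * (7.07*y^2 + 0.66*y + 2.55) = -13.9279*y^4 + 13.6882*y^3 + 39.6441*y^2 + 9.4452*y + 15.606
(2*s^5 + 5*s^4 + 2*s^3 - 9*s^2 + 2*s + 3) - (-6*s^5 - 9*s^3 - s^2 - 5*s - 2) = 8*s^5 + 5*s^4 + 11*s^3 - 8*s^2 + 7*s + 5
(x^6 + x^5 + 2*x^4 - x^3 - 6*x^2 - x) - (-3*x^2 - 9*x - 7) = x^6 + x^5 + 2*x^4 - x^3 - 3*x^2 + 8*x + 7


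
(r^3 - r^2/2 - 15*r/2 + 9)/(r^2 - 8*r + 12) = (2*r^2 + 3*r - 9)/(2*(r - 6))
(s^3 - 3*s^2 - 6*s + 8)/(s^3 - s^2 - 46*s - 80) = (s^2 - 5*s + 4)/(s^2 - 3*s - 40)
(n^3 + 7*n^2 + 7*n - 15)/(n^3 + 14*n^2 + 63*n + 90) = (n - 1)/(n + 6)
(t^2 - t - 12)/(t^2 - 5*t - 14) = (-t^2 + t + 12)/(-t^2 + 5*t + 14)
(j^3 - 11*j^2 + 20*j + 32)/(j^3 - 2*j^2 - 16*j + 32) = (j^2 - 7*j - 8)/(j^2 + 2*j - 8)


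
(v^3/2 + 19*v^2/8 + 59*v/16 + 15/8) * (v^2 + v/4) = v^5/2 + 5*v^4/2 + 137*v^3/32 + 179*v^2/64 + 15*v/32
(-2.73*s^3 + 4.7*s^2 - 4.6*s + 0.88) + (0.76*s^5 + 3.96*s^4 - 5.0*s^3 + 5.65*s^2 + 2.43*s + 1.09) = 0.76*s^5 + 3.96*s^4 - 7.73*s^3 + 10.35*s^2 - 2.17*s + 1.97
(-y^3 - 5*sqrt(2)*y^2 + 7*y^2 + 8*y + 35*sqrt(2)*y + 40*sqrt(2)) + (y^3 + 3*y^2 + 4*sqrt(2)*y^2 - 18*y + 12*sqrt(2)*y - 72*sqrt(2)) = -sqrt(2)*y^2 + 10*y^2 - 10*y + 47*sqrt(2)*y - 32*sqrt(2)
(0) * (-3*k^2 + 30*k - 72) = 0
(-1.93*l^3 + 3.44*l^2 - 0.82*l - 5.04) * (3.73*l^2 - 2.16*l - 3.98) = -7.1989*l^5 + 17.0*l^4 - 2.8076*l^3 - 30.7192*l^2 + 14.15*l + 20.0592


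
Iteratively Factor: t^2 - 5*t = (t - 5)*(t)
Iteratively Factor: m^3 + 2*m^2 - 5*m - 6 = (m + 3)*(m^2 - m - 2) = (m + 1)*(m + 3)*(m - 2)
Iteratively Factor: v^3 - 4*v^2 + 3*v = (v)*(v^2 - 4*v + 3) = v*(v - 1)*(v - 3)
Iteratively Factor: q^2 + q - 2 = (q - 1)*(q + 2)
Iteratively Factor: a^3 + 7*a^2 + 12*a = (a + 3)*(a^2 + 4*a) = (a + 3)*(a + 4)*(a)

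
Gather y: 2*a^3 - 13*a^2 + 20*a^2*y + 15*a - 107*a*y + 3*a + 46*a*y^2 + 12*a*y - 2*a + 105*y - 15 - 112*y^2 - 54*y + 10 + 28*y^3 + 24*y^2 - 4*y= 2*a^3 - 13*a^2 + 16*a + 28*y^3 + y^2*(46*a - 88) + y*(20*a^2 - 95*a + 47) - 5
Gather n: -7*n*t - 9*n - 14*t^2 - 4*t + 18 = n*(-7*t - 9) - 14*t^2 - 4*t + 18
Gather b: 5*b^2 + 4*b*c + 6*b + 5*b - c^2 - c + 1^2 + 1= 5*b^2 + b*(4*c + 11) - c^2 - c + 2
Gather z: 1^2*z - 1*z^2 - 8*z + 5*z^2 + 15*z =4*z^2 + 8*z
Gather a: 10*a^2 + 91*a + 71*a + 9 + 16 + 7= 10*a^2 + 162*a + 32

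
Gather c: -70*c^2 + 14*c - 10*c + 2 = -70*c^2 + 4*c + 2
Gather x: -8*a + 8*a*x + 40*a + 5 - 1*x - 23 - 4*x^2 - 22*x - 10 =32*a - 4*x^2 + x*(8*a - 23) - 28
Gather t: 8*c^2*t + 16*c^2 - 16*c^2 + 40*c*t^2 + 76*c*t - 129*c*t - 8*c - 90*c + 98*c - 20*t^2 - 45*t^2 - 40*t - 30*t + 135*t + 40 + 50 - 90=t^2*(40*c - 65) + t*(8*c^2 - 53*c + 65)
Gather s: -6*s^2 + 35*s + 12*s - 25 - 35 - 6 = -6*s^2 + 47*s - 66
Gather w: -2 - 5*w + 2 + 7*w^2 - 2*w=7*w^2 - 7*w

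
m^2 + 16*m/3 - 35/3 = (m - 5/3)*(m + 7)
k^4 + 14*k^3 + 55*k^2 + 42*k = k*(k + 1)*(k + 6)*(k + 7)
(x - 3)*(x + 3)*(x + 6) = x^3 + 6*x^2 - 9*x - 54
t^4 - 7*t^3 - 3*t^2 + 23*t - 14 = (t - 7)*(t - 1)^2*(t + 2)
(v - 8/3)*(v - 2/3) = v^2 - 10*v/3 + 16/9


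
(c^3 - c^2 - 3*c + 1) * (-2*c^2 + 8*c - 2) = -2*c^5 + 10*c^4 - 4*c^3 - 24*c^2 + 14*c - 2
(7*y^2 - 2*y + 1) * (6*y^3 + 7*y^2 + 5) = 42*y^5 + 37*y^4 - 8*y^3 + 42*y^2 - 10*y + 5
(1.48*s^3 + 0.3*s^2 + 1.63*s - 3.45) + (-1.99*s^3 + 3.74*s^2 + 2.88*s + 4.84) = -0.51*s^3 + 4.04*s^2 + 4.51*s + 1.39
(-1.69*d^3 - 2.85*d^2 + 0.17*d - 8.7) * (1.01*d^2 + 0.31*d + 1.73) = -1.7069*d^5 - 3.4024*d^4 - 3.6355*d^3 - 13.6648*d^2 - 2.4029*d - 15.051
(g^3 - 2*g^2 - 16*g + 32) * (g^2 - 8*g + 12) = g^5 - 10*g^4 + 12*g^3 + 136*g^2 - 448*g + 384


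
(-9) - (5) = -14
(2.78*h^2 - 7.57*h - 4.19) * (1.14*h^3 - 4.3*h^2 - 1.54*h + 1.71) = 3.1692*h^5 - 20.5838*h^4 + 23.4932*h^3 + 34.4286*h^2 - 6.4921*h - 7.1649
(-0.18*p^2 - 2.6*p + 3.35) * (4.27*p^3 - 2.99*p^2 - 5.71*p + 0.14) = -0.7686*p^5 - 10.5638*p^4 + 23.1063*p^3 + 4.8043*p^2 - 19.4925*p + 0.469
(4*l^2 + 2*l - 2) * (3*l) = 12*l^3 + 6*l^2 - 6*l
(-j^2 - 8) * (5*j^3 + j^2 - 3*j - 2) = -5*j^5 - j^4 - 37*j^3 - 6*j^2 + 24*j + 16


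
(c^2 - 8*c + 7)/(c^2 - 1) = (c - 7)/(c + 1)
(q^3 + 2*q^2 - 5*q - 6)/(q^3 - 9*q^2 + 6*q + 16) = (q + 3)/(q - 8)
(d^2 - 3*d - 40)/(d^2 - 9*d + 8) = (d + 5)/(d - 1)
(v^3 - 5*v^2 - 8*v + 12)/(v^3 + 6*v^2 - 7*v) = (v^2 - 4*v - 12)/(v*(v + 7))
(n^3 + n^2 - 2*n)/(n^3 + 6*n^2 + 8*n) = (n - 1)/(n + 4)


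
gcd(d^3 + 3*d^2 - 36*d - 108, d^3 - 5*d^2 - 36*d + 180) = d^2 - 36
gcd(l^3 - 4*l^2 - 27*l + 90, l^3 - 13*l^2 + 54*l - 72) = l^2 - 9*l + 18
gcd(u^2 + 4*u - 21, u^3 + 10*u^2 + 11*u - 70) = u + 7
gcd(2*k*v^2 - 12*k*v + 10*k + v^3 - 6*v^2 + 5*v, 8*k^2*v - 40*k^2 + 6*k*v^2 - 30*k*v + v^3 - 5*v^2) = 2*k*v - 10*k + v^2 - 5*v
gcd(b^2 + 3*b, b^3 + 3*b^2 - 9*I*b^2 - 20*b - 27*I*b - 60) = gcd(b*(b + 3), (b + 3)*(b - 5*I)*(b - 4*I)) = b + 3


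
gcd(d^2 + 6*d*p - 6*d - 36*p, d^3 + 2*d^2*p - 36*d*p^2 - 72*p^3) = d + 6*p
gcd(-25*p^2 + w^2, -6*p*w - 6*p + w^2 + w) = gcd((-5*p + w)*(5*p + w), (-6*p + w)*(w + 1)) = 1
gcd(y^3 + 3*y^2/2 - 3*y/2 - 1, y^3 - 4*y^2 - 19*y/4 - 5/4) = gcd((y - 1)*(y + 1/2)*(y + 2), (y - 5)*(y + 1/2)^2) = y + 1/2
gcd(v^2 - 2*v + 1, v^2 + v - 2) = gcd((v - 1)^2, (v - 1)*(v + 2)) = v - 1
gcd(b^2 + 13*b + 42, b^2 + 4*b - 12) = b + 6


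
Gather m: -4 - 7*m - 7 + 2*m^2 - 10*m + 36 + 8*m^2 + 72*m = 10*m^2 + 55*m + 25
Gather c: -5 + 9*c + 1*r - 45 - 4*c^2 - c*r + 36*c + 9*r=-4*c^2 + c*(45 - r) + 10*r - 50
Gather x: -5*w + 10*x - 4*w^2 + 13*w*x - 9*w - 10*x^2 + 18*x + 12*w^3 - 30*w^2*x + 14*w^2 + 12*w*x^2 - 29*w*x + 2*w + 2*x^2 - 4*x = 12*w^3 + 10*w^2 - 12*w + x^2*(12*w - 8) + x*(-30*w^2 - 16*w + 24)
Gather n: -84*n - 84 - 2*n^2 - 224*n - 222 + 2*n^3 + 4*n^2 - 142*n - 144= 2*n^3 + 2*n^2 - 450*n - 450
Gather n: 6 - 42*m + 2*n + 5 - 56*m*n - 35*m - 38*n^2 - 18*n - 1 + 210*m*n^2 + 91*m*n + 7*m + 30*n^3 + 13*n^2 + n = -70*m + 30*n^3 + n^2*(210*m - 25) + n*(35*m - 15) + 10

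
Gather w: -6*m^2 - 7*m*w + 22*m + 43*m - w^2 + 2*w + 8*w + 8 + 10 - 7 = -6*m^2 + 65*m - w^2 + w*(10 - 7*m) + 11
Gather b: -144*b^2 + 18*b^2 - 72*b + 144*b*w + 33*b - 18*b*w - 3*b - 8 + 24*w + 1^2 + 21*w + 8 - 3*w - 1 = -126*b^2 + b*(126*w - 42) + 42*w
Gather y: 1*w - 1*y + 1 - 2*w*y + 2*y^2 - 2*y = w + 2*y^2 + y*(-2*w - 3) + 1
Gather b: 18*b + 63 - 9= 18*b + 54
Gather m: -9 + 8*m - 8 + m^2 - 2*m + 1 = m^2 + 6*m - 16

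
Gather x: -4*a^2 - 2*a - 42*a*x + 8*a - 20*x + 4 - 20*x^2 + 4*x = -4*a^2 + 6*a - 20*x^2 + x*(-42*a - 16) + 4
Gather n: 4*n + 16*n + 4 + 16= 20*n + 20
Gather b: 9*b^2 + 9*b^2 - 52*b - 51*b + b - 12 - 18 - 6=18*b^2 - 102*b - 36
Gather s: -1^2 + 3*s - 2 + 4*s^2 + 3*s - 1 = 4*s^2 + 6*s - 4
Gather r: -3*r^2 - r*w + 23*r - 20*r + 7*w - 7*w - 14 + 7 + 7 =-3*r^2 + r*(3 - w)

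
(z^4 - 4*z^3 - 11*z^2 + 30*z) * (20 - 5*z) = -5*z^5 + 40*z^4 - 25*z^3 - 370*z^2 + 600*z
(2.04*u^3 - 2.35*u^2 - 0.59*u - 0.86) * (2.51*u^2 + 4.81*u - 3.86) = 5.1204*u^5 + 3.9139*u^4 - 20.6588*u^3 + 4.0745*u^2 - 1.8592*u + 3.3196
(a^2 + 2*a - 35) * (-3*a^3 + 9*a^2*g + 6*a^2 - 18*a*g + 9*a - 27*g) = -3*a^5 + 9*a^4*g + 126*a^3 - 378*a^2*g - 192*a^2 + 576*a*g - 315*a + 945*g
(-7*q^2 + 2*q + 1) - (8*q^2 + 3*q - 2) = -15*q^2 - q + 3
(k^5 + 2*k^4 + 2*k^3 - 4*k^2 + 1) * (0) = 0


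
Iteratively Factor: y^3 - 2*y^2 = (y)*(y^2 - 2*y) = y^2*(y - 2)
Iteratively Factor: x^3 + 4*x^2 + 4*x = (x + 2)*(x^2 + 2*x) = (x + 2)^2*(x)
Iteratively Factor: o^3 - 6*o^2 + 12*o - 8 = (o - 2)*(o^2 - 4*o + 4) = (o - 2)^2*(o - 2)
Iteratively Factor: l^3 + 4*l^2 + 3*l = (l)*(l^2 + 4*l + 3) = l*(l + 3)*(l + 1)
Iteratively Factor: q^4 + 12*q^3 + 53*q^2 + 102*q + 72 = (q + 2)*(q^3 + 10*q^2 + 33*q + 36) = (q + 2)*(q + 4)*(q^2 + 6*q + 9) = (q + 2)*(q + 3)*(q + 4)*(q + 3)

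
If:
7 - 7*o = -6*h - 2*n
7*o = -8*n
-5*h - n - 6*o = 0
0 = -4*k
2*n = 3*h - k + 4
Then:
No Solution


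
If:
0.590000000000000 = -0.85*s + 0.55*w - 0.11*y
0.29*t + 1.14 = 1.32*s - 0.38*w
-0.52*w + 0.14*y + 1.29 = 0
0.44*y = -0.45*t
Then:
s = 1.08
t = -3.58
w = 3.47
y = 3.66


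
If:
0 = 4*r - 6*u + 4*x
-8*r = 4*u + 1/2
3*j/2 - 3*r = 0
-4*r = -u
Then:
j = -1/24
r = -1/48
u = -1/12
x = -5/48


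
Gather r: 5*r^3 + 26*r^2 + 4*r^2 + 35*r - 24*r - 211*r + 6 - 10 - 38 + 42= 5*r^3 + 30*r^2 - 200*r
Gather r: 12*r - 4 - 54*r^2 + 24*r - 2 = -54*r^2 + 36*r - 6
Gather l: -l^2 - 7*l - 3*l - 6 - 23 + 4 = -l^2 - 10*l - 25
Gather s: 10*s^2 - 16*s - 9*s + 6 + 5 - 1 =10*s^2 - 25*s + 10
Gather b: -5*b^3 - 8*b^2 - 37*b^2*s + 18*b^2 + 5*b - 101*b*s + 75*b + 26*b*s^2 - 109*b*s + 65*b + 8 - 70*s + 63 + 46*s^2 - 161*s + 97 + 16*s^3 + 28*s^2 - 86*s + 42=-5*b^3 + b^2*(10 - 37*s) + b*(26*s^2 - 210*s + 145) + 16*s^3 + 74*s^2 - 317*s + 210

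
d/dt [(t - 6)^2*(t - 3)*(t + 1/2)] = 4*t^3 - 87*t^2/2 + 129*t - 72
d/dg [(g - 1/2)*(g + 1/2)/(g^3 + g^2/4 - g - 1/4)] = 2*(-8*g^4 - 2*g^2 - 3*g - 2)/(16*g^6 + 8*g^5 - 31*g^4 - 16*g^3 + 14*g^2 + 8*g + 1)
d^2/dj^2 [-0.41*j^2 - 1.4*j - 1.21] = -0.820000000000000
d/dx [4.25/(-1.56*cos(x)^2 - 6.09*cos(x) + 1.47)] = -(13.26*cos(x) + 25.8825)*sin(x)/(1.56*cos(x)^2 + 6.09*cos(x) - 1.47)^2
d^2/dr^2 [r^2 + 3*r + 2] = 2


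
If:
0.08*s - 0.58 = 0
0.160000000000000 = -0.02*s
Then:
No Solution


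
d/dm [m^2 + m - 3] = 2*m + 1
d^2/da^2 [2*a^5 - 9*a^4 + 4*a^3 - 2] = 4*a*(10*a^2 - 27*a + 6)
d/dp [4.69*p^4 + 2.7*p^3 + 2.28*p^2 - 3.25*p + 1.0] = 18.76*p^3 + 8.1*p^2 + 4.56*p - 3.25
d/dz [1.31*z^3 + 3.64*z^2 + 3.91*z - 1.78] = 3.93*z^2 + 7.28*z + 3.91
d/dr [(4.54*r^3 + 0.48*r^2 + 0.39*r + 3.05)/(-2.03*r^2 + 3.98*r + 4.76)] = (-9.2162*r^4 + 36.1384*r^3 + 67.5333*r^2 + 16.9526*r - 10.2826)/(4.1209*r^4 - 16.1588*r^3 - 3.4852*r^2 + 37.8896*r + 22.6576)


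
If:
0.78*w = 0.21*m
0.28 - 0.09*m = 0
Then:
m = 3.11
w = 0.84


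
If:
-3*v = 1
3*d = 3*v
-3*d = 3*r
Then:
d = -1/3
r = 1/3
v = -1/3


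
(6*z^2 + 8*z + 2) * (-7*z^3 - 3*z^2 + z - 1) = -42*z^5 - 74*z^4 - 32*z^3 - 4*z^2 - 6*z - 2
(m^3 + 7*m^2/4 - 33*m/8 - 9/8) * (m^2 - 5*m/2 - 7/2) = m^5 - 3*m^4/4 - 12*m^3 + 49*m^2/16 + 69*m/4 + 63/16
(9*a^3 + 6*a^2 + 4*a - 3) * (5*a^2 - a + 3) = 45*a^5 + 21*a^4 + 41*a^3 - a^2 + 15*a - 9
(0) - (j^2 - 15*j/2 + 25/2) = -j^2 + 15*j/2 - 25/2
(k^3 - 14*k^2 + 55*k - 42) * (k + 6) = k^4 - 8*k^3 - 29*k^2 + 288*k - 252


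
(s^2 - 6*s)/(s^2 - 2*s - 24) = s/(s + 4)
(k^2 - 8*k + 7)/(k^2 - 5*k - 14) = (k - 1)/(k + 2)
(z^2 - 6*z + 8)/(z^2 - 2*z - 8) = (z - 2)/(z + 2)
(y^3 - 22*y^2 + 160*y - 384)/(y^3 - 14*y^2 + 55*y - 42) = (y^2 - 16*y + 64)/(y^2 - 8*y + 7)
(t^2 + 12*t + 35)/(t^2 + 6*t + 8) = (t^2 + 12*t + 35)/(t^2 + 6*t + 8)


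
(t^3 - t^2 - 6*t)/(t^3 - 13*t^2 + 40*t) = (t^2 - t - 6)/(t^2 - 13*t + 40)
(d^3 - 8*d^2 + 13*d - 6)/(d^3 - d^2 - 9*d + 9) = (d^2 - 7*d + 6)/(d^2 - 9)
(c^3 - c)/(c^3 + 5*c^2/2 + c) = 2*(c^2 - 1)/(2*c^2 + 5*c + 2)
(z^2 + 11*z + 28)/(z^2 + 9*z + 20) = (z + 7)/(z + 5)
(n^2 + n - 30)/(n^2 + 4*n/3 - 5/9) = 9*(n^2 + n - 30)/(9*n^2 + 12*n - 5)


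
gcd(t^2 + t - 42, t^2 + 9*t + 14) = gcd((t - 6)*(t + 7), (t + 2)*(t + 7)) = t + 7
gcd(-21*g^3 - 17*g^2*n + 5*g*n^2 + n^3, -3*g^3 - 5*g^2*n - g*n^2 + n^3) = 3*g^2 + 2*g*n - n^2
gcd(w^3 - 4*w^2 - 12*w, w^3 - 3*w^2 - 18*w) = w^2 - 6*w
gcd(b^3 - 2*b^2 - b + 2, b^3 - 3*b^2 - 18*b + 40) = b - 2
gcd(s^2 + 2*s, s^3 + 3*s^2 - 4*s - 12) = s + 2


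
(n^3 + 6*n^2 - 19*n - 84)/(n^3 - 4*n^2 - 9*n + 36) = (n + 7)/(n - 3)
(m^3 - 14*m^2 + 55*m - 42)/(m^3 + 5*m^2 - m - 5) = (m^2 - 13*m + 42)/(m^2 + 6*m + 5)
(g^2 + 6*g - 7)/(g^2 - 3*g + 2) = (g + 7)/(g - 2)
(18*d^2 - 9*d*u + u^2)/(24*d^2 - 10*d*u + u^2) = (-3*d + u)/(-4*d + u)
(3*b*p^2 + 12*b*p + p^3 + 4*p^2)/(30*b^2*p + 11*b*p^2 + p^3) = (3*b*p + 12*b + p^2 + 4*p)/(30*b^2 + 11*b*p + p^2)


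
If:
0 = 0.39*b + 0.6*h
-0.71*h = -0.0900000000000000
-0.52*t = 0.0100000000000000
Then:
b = -0.20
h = 0.13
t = -0.02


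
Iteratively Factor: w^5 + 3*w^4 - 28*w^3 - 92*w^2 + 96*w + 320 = (w + 4)*(w^4 - w^3 - 24*w^2 + 4*w + 80) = (w - 2)*(w + 4)*(w^3 + w^2 - 22*w - 40) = (w - 5)*(w - 2)*(w + 4)*(w^2 + 6*w + 8) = (w - 5)*(w - 2)*(w + 4)^2*(w + 2)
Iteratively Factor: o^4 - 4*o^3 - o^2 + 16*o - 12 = (o - 3)*(o^3 - o^2 - 4*o + 4) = (o - 3)*(o - 2)*(o^2 + o - 2) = (o - 3)*(o - 2)*(o - 1)*(o + 2)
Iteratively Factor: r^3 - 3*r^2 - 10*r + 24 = (r + 3)*(r^2 - 6*r + 8) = (r - 2)*(r + 3)*(r - 4)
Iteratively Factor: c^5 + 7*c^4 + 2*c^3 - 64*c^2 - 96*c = (c)*(c^4 + 7*c^3 + 2*c^2 - 64*c - 96) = c*(c + 2)*(c^3 + 5*c^2 - 8*c - 48) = c*(c + 2)*(c + 4)*(c^2 + c - 12) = c*(c + 2)*(c + 4)^2*(c - 3)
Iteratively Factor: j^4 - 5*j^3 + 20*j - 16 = (j + 2)*(j^3 - 7*j^2 + 14*j - 8) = (j - 2)*(j + 2)*(j^2 - 5*j + 4) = (j - 2)*(j - 1)*(j + 2)*(j - 4)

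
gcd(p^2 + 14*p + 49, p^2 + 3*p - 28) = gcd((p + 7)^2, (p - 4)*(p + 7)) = p + 7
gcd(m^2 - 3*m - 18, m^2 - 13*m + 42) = m - 6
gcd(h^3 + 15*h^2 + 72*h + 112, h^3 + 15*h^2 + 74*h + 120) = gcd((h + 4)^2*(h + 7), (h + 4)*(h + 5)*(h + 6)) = h + 4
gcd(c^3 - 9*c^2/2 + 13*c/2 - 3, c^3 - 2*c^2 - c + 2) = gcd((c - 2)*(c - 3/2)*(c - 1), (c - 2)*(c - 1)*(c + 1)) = c^2 - 3*c + 2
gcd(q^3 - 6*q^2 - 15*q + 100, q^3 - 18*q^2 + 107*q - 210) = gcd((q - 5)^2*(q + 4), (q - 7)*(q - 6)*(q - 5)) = q - 5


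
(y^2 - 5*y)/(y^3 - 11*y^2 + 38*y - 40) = y/(y^2 - 6*y + 8)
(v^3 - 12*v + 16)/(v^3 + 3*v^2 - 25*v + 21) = (v^3 - 12*v + 16)/(v^3 + 3*v^2 - 25*v + 21)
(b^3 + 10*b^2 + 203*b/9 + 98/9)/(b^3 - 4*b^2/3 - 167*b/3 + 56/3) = (9*b^2 + 27*b + 14)/(3*(3*b^2 - 25*b + 8))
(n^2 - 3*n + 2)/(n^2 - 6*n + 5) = (n - 2)/(n - 5)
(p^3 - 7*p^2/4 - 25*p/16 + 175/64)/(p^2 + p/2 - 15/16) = (16*p^2 - 48*p + 35)/(4*(4*p - 3))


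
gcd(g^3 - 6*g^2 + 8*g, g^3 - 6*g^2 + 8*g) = g^3 - 6*g^2 + 8*g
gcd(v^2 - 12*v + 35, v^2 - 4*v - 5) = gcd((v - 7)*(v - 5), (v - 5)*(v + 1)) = v - 5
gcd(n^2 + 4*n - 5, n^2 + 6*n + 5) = n + 5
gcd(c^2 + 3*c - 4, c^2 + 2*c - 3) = c - 1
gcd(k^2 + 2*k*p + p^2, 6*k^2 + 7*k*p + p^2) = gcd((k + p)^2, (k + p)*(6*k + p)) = k + p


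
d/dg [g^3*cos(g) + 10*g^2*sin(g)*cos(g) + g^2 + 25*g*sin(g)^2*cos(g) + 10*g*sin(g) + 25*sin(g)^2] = -g^3*sin(g) - 20*g^2*sin(g)^2 + 3*g^2*cos(g) + 10*g^2 - 75*g*sin(g)^3 + 20*g*sin(g)*cos(g) + 50*g*sin(g) + 10*g*cos(g) + 2*g + 25*sin(g)^2*cos(g) + 50*sin(g)*cos(g) + 10*sin(g)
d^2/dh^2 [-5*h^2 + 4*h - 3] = -10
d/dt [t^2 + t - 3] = 2*t + 1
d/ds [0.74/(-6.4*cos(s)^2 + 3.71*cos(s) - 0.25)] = (2.7454 - 9.472*cos(s))*sin(s)/(6.4*cos(s)^2 - 3.71*cos(s) + 0.25)^2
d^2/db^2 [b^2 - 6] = 2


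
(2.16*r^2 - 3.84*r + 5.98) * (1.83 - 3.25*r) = -7.02*r^3 + 16.4328*r^2 - 26.4622*r + 10.9434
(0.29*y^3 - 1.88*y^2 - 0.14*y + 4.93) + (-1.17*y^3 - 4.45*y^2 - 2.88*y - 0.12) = -0.88*y^3 - 6.33*y^2 - 3.02*y + 4.81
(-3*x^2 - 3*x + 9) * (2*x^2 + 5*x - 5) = -6*x^4 - 21*x^3 + 18*x^2 + 60*x - 45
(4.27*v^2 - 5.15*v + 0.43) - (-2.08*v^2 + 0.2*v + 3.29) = 6.35*v^2 - 5.35*v - 2.86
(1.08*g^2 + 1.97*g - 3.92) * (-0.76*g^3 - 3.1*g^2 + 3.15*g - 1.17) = -0.8208*g^5 - 4.8452*g^4 + 0.2742*g^3 + 17.0939*g^2 - 14.6529*g + 4.5864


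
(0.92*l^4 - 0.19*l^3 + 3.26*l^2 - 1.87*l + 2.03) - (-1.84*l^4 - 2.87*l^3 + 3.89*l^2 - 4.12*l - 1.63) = 2.76*l^4 + 2.68*l^3 - 0.63*l^2 + 2.25*l + 3.66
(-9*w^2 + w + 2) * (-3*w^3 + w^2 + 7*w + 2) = 27*w^5 - 12*w^4 - 68*w^3 - 9*w^2 + 16*w + 4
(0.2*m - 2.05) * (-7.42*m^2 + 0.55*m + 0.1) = -1.484*m^3 + 15.321*m^2 - 1.1075*m - 0.205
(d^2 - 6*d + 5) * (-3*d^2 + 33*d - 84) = -3*d^4 + 51*d^3 - 297*d^2 + 669*d - 420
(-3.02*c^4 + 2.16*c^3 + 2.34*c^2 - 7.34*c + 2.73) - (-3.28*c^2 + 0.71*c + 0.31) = -3.02*c^4 + 2.16*c^3 + 5.62*c^2 - 8.05*c + 2.42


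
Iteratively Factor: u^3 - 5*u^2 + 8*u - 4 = (u - 1)*(u^2 - 4*u + 4) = (u - 2)*(u - 1)*(u - 2)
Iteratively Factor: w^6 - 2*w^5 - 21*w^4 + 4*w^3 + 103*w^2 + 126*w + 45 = (w - 5)*(w^5 + 3*w^4 - 6*w^3 - 26*w^2 - 27*w - 9) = (w - 5)*(w - 3)*(w^4 + 6*w^3 + 12*w^2 + 10*w + 3) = (w - 5)*(w - 3)*(w + 1)*(w^3 + 5*w^2 + 7*w + 3) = (w - 5)*(w - 3)*(w + 1)^2*(w^2 + 4*w + 3) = (w - 5)*(w - 3)*(w + 1)^2*(w + 3)*(w + 1)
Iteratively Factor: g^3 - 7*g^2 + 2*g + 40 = (g - 4)*(g^2 - 3*g - 10) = (g - 4)*(g + 2)*(g - 5)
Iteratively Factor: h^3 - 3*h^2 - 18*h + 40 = (h - 2)*(h^2 - h - 20) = (h - 2)*(h + 4)*(h - 5)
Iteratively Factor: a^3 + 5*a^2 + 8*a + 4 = (a + 2)*(a^2 + 3*a + 2) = (a + 1)*(a + 2)*(a + 2)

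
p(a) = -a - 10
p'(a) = -1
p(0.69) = -10.69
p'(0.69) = -1.00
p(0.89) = -10.89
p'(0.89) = -1.00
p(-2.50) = -7.50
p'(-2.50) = -1.00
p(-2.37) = -7.63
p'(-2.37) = -1.00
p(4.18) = -14.18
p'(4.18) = -1.00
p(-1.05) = -8.95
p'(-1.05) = -1.00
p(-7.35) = -2.65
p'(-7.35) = -1.00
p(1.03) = -11.03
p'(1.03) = -1.00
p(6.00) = -16.00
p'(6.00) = -1.00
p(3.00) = -13.00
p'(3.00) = -1.00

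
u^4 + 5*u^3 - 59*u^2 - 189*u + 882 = (u - 6)*(u - 3)*(u + 7)^2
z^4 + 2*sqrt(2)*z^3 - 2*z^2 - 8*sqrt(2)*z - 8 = (z - 2)*(z + 2)*(z + sqrt(2))^2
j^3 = j^3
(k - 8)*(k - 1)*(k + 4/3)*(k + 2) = k^4 - 17*k^3/3 - 58*k^2/3 + 8*k/3 + 64/3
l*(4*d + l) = 4*d*l + l^2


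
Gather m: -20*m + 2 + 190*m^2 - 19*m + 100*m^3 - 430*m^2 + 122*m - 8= 100*m^3 - 240*m^2 + 83*m - 6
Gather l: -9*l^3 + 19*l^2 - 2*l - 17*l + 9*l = -9*l^3 + 19*l^2 - 10*l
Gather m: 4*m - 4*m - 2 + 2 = 0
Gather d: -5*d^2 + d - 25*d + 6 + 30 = -5*d^2 - 24*d + 36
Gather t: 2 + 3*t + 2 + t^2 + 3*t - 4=t^2 + 6*t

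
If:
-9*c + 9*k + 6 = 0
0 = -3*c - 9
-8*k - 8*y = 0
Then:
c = -3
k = -11/3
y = 11/3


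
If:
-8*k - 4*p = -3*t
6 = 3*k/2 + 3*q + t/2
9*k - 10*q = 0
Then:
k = 10/7 - 5*t/42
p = 83*t/84 - 20/7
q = 9/7 - 3*t/28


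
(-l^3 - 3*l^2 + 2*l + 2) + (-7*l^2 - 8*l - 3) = -l^3 - 10*l^2 - 6*l - 1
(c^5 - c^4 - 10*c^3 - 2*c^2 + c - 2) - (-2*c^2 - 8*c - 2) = c^5 - c^4 - 10*c^3 + 9*c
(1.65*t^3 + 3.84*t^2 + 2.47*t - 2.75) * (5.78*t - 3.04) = 9.537*t^4 + 17.1792*t^3 + 2.603*t^2 - 23.4038*t + 8.36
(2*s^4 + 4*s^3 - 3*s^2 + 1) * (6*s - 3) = 12*s^5 + 18*s^4 - 30*s^3 + 9*s^2 + 6*s - 3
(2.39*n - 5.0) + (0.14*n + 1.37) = 2.53*n - 3.63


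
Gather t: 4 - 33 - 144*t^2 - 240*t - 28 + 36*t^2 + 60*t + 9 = -108*t^2 - 180*t - 48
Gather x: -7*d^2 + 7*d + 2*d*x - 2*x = -7*d^2 + 7*d + x*(2*d - 2)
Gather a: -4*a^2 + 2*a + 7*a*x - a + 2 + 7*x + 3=-4*a^2 + a*(7*x + 1) + 7*x + 5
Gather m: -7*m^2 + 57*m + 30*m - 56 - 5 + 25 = -7*m^2 + 87*m - 36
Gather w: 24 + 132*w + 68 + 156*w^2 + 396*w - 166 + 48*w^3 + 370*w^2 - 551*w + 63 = 48*w^3 + 526*w^2 - 23*w - 11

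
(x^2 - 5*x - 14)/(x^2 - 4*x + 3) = (x^2 - 5*x - 14)/(x^2 - 4*x + 3)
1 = 1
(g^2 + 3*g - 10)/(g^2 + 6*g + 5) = (g - 2)/(g + 1)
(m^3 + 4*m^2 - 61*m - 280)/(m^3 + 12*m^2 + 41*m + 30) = (m^2 - m - 56)/(m^2 + 7*m + 6)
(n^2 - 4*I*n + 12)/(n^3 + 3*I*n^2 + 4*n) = (n^2 - 4*I*n + 12)/(n*(n^2 + 3*I*n + 4))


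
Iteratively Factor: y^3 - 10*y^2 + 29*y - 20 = (y - 4)*(y^2 - 6*y + 5) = (y - 4)*(y - 1)*(y - 5)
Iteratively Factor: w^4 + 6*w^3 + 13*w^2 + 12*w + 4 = (w + 2)*(w^3 + 4*w^2 + 5*w + 2) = (w + 1)*(w + 2)*(w^2 + 3*w + 2) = (w + 1)^2*(w + 2)*(w + 2)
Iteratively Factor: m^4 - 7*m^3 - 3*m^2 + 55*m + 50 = (m - 5)*(m^3 - 2*m^2 - 13*m - 10) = (m - 5)*(m + 1)*(m^2 - 3*m - 10) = (m - 5)^2*(m + 1)*(m + 2)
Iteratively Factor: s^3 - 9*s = (s - 3)*(s^2 + 3*s) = (s - 3)*(s + 3)*(s)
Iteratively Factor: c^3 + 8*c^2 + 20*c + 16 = (c + 2)*(c^2 + 6*c + 8) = (c + 2)*(c + 4)*(c + 2)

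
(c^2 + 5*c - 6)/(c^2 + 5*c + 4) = (c^2 + 5*c - 6)/(c^2 + 5*c + 4)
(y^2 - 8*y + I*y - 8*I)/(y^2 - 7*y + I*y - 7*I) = (y - 8)/(y - 7)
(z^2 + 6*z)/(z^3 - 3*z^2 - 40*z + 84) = z/(z^2 - 9*z + 14)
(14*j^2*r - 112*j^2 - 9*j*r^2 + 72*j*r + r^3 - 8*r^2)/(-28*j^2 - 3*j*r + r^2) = (-2*j*r + 16*j + r^2 - 8*r)/(4*j + r)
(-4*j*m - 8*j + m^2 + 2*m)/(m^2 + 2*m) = (-4*j + m)/m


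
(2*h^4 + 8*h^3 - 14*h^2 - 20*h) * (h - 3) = 2*h^5 + 2*h^4 - 38*h^3 + 22*h^2 + 60*h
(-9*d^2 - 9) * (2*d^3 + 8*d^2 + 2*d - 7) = -18*d^5 - 72*d^4 - 36*d^3 - 9*d^2 - 18*d + 63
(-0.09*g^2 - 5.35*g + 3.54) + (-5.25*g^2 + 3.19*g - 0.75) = -5.34*g^2 - 2.16*g + 2.79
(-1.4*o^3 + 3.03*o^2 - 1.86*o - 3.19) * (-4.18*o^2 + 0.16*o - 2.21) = 5.852*o^5 - 12.8894*o^4 + 11.3536*o^3 + 6.3403*o^2 + 3.6002*o + 7.0499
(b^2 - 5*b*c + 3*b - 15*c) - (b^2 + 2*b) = -5*b*c + b - 15*c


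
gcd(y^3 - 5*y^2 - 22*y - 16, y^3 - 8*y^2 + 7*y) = 1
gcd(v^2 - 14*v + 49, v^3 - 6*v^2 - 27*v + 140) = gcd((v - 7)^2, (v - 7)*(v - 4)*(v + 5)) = v - 7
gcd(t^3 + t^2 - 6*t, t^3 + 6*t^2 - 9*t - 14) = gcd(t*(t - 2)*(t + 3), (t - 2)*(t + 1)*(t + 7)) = t - 2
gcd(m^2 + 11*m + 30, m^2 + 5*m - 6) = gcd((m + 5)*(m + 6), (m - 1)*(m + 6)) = m + 6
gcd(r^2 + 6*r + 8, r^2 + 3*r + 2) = r + 2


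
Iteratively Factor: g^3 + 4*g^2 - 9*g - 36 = (g + 3)*(g^2 + g - 12) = (g - 3)*(g + 3)*(g + 4)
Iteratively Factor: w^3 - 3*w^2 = (w - 3)*(w^2) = w*(w - 3)*(w)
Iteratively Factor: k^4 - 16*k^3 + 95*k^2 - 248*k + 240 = (k - 3)*(k^3 - 13*k^2 + 56*k - 80) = (k - 5)*(k - 3)*(k^2 - 8*k + 16) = (k - 5)*(k - 4)*(k - 3)*(k - 4)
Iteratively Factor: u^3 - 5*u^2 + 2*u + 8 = (u - 4)*(u^2 - u - 2) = (u - 4)*(u - 2)*(u + 1)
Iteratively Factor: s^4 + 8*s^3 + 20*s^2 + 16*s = (s + 2)*(s^3 + 6*s^2 + 8*s) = s*(s + 2)*(s^2 + 6*s + 8) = s*(s + 2)^2*(s + 4)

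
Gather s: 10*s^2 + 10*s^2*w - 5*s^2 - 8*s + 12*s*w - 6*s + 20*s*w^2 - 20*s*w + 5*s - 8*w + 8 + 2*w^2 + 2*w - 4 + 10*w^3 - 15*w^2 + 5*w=s^2*(10*w + 5) + s*(20*w^2 - 8*w - 9) + 10*w^3 - 13*w^2 - w + 4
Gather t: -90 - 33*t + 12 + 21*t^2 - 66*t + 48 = 21*t^2 - 99*t - 30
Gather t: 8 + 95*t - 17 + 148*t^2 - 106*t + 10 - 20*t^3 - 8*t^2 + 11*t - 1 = -20*t^3 + 140*t^2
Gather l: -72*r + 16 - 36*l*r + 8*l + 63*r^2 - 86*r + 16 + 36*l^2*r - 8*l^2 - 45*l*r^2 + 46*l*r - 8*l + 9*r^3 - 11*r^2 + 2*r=l^2*(36*r - 8) + l*(-45*r^2 + 10*r) + 9*r^3 + 52*r^2 - 156*r + 32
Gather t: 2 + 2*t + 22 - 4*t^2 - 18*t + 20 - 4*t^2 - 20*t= -8*t^2 - 36*t + 44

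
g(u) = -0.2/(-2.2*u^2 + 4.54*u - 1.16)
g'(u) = -0.2*(4.4*u - 4.54)/(-2.2*u^2 + 4.54*u - 1.16)^2 = (0.908 - 0.88*u)/(2.2*u^2 - 4.54*u + 1.16)^2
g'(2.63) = -0.07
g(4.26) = 0.01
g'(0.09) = 1.40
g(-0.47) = 0.05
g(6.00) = 0.00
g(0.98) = -0.17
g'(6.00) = -0.00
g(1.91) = 0.39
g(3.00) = 0.03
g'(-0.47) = 0.09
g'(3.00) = -0.03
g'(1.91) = -2.92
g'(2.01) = -1.01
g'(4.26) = -0.01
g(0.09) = 0.26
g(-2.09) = 0.01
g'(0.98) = 0.03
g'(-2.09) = 0.01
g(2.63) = 0.05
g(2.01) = 0.22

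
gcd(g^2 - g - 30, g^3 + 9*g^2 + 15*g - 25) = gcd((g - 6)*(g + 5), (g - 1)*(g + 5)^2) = g + 5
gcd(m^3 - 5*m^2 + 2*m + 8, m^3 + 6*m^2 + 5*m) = m + 1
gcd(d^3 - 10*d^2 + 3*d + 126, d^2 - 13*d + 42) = d^2 - 13*d + 42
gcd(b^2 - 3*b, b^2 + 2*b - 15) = b - 3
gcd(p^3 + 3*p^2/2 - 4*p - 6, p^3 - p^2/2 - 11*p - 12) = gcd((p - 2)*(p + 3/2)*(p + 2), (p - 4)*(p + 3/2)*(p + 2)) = p^2 + 7*p/2 + 3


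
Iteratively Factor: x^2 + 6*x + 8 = (x + 4)*(x + 2)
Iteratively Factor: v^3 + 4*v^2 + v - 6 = (v - 1)*(v^2 + 5*v + 6) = (v - 1)*(v + 3)*(v + 2)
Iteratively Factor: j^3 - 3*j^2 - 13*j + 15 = (j + 3)*(j^2 - 6*j + 5) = (j - 5)*(j + 3)*(j - 1)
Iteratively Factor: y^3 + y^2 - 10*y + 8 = (y + 4)*(y^2 - 3*y + 2) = (y - 2)*(y + 4)*(y - 1)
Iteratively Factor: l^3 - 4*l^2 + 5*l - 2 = (l - 1)*(l^2 - 3*l + 2) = (l - 2)*(l - 1)*(l - 1)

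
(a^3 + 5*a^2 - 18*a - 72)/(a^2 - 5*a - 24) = (a^2 + 2*a - 24)/(a - 8)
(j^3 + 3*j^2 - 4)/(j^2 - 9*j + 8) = (j^2 + 4*j + 4)/(j - 8)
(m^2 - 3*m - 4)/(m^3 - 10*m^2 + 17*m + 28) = 1/(m - 7)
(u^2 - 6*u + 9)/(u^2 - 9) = (u - 3)/(u + 3)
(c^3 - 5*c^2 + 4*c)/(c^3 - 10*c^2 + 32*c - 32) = c*(c - 1)/(c^2 - 6*c + 8)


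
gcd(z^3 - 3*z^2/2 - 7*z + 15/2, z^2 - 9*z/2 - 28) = 1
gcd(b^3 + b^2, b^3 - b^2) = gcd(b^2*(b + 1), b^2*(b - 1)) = b^2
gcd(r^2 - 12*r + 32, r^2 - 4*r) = r - 4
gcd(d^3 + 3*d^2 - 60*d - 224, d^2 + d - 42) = d + 7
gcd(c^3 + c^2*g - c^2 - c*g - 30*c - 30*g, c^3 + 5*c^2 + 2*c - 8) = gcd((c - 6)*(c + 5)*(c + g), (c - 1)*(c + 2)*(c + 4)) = 1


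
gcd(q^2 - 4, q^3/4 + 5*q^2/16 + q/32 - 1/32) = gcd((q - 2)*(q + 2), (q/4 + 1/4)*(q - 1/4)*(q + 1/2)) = 1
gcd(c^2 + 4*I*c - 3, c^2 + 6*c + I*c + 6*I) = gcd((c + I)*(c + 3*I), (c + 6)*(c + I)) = c + I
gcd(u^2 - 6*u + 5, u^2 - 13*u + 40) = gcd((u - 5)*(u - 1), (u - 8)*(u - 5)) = u - 5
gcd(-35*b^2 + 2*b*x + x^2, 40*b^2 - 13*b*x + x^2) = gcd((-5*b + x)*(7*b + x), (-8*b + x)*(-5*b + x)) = -5*b + x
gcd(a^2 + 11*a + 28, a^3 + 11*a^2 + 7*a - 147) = a + 7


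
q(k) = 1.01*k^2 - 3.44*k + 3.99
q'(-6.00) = -15.56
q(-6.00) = 60.99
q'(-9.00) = -21.62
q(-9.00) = 116.76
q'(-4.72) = -12.97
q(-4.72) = 42.73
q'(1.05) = -1.32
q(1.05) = 1.49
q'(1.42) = -0.57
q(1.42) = 1.14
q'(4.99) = 6.64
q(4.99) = 11.97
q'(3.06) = 2.74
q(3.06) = 2.92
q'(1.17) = -1.08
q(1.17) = 1.35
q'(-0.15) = -3.74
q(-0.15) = 4.53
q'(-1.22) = -5.90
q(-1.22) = 9.69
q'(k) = 2.02*k - 3.44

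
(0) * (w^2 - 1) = 0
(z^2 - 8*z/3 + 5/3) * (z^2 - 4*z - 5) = z^4 - 20*z^3/3 + 22*z^2/3 + 20*z/3 - 25/3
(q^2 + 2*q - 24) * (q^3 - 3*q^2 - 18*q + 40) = q^5 - q^4 - 48*q^3 + 76*q^2 + 512*q - 960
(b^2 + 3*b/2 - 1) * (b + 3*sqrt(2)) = b^3 + 3*b^2/2 + 3*sqrt(2)*b^2 - b + 9*sqrt(2)*b/2 - 3*sqrt(2)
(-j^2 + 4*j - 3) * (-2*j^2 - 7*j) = 2*j^4 - j^3 - 22*j^2 + 21*j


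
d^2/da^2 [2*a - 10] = 0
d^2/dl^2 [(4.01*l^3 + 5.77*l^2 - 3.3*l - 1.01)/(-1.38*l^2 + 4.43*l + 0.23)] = (7.105427357601e-15*l^5 + 1.4210854715202e-14*l^4 - 217.916842*l^3 - 23.9624580000002*l^2 - 32.035458*l + 32.94824)/(2.628072*l^6 - 25.309476*l^5 + 79.93305*l^4 - 78.501815*l^3 - 13.322175*l^2 - 0.703041*l - 0.012167)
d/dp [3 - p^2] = -2*p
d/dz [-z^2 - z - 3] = -2*z - 1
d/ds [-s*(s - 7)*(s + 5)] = -3*s^2 + 4*s + 35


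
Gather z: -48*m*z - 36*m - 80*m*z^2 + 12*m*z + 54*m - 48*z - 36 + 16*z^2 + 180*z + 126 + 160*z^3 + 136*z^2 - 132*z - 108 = -36*m*z + 18*m + 160*z^3 + z^2*(152 - 80*m) - 18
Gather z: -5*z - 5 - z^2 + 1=-z^2 - 5*z - 4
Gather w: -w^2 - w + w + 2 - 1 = 1 - w^2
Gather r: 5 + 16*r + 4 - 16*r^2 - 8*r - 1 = -16*r^2 + 8*r + 8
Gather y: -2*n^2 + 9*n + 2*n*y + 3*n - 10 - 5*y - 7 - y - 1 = -2*n^2 + 12*n + y*(2*n - 6) - 18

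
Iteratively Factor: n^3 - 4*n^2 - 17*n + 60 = (n + 4)*(n^2 - 8*n + 15) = (n - 3)*(n + 4)*(n - 5)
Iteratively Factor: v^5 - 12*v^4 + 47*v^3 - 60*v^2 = (v - 3)*(v^4 - 9*v^3 + 20*v^2) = v*(v - 3)*(v^3 - 9*v^2 + 20*v) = v^2*(v - 3)*(v^2 - 9*v + 20) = v^2*(v - 4)*(v - 3)*(v - 5)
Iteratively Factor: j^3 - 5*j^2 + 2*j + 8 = (j + 1)*(j^2 - 6*j + 8) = (j - 4)*(j + 1)*(j - 2)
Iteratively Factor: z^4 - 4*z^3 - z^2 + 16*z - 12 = (z - 3)*(z^3 - z^2 - 4*z + 4) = (z - 3)*(z - 1)*(z^2 - 4) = (z - 3)*(z - 1)*(z + 2)*(z - 2)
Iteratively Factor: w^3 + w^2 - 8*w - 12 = (w + 2)*(w^2 - w - 6) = (w + 2)^2*(w - 3)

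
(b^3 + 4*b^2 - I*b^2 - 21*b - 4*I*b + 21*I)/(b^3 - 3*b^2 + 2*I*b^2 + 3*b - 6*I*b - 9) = (b + 7)/(b + 3*I)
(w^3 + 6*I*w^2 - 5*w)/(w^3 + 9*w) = (w^2 + 6*I*w - 5)/(w^2 + 9)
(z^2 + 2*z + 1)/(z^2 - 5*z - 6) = (z + 1)/(z - 6)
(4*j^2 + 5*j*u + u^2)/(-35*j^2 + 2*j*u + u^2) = (4*j^2 + 5*j*u + u^2)/(-35*j^2 + 2*j*u + u^2)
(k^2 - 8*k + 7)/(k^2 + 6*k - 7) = (k - 7)/(k + 7)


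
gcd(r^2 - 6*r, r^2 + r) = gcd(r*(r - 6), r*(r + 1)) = r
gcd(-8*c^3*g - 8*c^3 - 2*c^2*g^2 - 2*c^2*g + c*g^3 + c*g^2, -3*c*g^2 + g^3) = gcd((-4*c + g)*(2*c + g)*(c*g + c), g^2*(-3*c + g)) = 1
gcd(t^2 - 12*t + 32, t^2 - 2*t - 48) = t - 8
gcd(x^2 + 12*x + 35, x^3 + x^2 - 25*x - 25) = x + 5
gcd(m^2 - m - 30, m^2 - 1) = 1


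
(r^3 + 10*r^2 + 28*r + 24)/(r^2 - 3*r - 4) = (r^3 + 10*r^2 + 28*r + 24)/(r^2 - 3*r - 4)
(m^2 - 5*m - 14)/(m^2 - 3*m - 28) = (m + 2)/(m + 4)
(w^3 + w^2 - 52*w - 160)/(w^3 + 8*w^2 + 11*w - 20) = (w - 8)/(w - 1)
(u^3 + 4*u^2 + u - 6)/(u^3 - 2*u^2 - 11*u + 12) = (u + 2)/(u - 4)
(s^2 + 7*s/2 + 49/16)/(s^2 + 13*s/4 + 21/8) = (4*s + 7)/(2*(2*s + 3))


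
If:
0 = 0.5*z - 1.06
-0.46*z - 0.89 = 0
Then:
No Solution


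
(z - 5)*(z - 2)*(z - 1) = z^3 - 8*z^2 + 17*z - 10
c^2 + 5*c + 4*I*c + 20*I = (c + 5)*(c + 4*I)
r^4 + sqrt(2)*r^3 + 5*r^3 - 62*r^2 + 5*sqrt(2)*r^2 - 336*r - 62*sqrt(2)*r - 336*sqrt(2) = (r - 8)*(r + 6)*(r + 7)*(r + sqrt(2))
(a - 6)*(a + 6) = a^2 - 36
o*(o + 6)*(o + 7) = o^3 + 13*o^2 + 42*o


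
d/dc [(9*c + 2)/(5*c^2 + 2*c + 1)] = 5*(-9*c^2 - 4*c + 1)/(25*c^4 + 20*c^3 + 14*c^2 + 4*c + 1)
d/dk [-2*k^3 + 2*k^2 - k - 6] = -6*k^2 + 4*k - 1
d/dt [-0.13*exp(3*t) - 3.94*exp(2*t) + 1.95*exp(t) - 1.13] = (-0.39*exp(2*t) - 7.88*exp(t) + 1.95)*exp(t)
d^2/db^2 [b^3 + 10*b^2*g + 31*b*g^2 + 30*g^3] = 6*b + 20*g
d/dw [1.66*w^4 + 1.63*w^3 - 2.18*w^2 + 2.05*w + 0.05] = 6.64*w^3 + 4.89*w^2 - 4.36*w + 2.05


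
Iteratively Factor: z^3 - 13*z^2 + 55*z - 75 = (z - 5)*(z^2 - 8*z + 15) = (z - 5)^2*(z - 3)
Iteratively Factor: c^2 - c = (c - 1)*(c)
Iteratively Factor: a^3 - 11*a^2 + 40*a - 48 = (a - 3)*(a^2 - 8*a + 16) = (a - 4)*(a - 3)*(a - 4)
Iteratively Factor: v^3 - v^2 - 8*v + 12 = (v - 2)*(v^2 + v - 6) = (v - 2)*(v + 3)*(v - 2)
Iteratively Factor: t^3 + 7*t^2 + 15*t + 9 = (t + 1)*(t^2 + 6*t + 9) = (t + 1)*(t + 3)*(t + 3)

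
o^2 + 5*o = o*(o + 5)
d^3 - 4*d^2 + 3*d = d*(d - 3)*(d - 1)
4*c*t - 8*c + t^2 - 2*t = (4*c + t)*(t - 2)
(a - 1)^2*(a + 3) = a^3 + a^2 - 5*a + 3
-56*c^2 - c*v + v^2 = (-8*c + v)*(7*c + v)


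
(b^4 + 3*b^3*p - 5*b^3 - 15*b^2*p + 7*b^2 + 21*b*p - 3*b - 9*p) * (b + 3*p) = b^5 + 6*b^4*p - 5*b^4 + 9*b^3*p^2 - 30*b^3*p + 7*b^3 - 45*b^2*p^2 + 42*b^2*p - 3*b^2 + 63*b*p^2 - 18*b*p - 27*p^2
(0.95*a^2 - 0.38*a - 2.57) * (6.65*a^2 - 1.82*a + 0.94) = 6.3175*a^4 - 4.256*a^3 - 15.5059*a^2 + 4.3202*a - 2.4158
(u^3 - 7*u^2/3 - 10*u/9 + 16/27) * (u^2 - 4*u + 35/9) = u^5 - 19*u^4/3 + 109*u^3/9 - 109*u^2/27 - 542*u/81 + 560/243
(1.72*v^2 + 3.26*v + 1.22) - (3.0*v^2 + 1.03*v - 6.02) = -1.28*v^2 + 2.23*v + 7.24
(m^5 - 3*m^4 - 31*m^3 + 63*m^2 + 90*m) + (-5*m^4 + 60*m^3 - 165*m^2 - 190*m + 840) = m^5 - 8*m^4 + 29*m^3 - 102*m^2 - 100*m + 840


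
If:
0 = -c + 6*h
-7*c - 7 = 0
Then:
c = -1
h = -1/6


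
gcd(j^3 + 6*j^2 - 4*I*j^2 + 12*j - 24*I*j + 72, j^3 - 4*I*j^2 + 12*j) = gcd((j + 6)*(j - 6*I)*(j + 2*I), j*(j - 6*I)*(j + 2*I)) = j^2 - 4*I*j + 12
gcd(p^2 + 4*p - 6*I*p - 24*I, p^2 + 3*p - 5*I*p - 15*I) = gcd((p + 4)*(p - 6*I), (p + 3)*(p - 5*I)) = 1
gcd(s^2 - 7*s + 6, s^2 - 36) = s - 6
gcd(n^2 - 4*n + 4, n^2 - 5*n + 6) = n - 2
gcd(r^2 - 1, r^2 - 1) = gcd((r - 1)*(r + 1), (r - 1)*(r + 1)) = r^2 - 1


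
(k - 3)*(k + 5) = k^2 + 2*k - 15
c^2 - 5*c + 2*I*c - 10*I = (c - 5)*(c + 2*I)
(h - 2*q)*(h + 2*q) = h^2 - 4*q^2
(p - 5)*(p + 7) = p^2 + 2*p - 35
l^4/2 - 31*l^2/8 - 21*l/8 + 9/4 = (l/2 + 1)*(l - 3)*(l - 1/2)*(l + 3/2)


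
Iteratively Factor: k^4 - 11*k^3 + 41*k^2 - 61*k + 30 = (k - 5)*(k^3 - 6*k^2 + 11*k - 6) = (k - 5)*(k - 3)*(k^2 - 3*k + 2) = (k - 5)*(k - 3)*(k - 2)*(k - 1)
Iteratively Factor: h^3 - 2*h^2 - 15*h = (h + 3)*(h^2 - 5*h) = h*(h + 3)*(h - 5)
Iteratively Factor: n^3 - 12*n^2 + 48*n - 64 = (n - 4)*(n^2 - 8*n + 16) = (n - 4)^2*(n - 4)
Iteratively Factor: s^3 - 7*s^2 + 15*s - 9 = (s - 3)*(s^2 - 4*s + 3) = (s - 3)^2*(s - 1)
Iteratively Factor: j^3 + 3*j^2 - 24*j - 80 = (j + 4)*(j^2 - j - 20) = (j - 5)*(j + 4)*(j + 4)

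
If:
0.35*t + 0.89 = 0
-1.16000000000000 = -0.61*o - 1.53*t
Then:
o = 8.28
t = -2.54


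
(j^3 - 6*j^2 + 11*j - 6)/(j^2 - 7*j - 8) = (-j^3 + 6*j^2 - 11*j + 6)/(-j^2 + 7*j + 8)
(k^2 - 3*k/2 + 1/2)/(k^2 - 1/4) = 2*(k - 1)/(2*k + 1)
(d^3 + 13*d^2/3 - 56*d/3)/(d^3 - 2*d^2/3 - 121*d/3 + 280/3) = d/(d - 5)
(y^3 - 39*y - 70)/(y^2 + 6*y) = (y^3 - 39*y - 70)/(y*(y + 6))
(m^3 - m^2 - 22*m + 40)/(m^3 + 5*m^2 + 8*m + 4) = (m^3 - m^2 - 22*m + 40)/(m^3 + 5*m^2 + 8*m + 4)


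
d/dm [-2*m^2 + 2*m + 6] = 2 - 4*m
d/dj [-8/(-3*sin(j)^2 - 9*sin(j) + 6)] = -8*(2*sin(j) + 3)*cos(j)/(3*(sin(j)^2 + 3*sin(j) - 2)^2)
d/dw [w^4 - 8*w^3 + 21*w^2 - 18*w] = 4*w^3 - 24*w^2 + 42*w - 18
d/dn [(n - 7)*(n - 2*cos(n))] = n + (n - 7)*(2*sin(n) + 1) - 2*cos(n)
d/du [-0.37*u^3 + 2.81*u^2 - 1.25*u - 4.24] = -1.11*u^2 + 5.62*u - 1.25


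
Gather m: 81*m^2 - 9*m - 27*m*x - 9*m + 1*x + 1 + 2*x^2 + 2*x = 81*m^2 + m*(-27*x - 18) + 2*x^2 + 3*x + 1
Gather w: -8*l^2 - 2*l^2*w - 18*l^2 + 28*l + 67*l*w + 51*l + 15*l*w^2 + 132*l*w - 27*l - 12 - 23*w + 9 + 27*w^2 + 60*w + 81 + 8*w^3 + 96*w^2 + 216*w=-26*l^2 + 52*l + 8*w^3 + w^2*(15*l + 123) + w*(-2*l^2 + 199*l + 253) + 78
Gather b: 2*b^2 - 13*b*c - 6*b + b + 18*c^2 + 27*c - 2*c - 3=2*b^2 + b*(-13*c - 5) + 18*c^2 + 25*c - 3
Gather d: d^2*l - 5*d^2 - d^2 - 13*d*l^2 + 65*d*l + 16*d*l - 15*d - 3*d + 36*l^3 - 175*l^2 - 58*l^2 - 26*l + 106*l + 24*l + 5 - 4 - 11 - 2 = d^2*(l - 6) + d*(-13*l^2 + 81*l - 18) + 36*l^3 - 233*l^2 + 104*l - 12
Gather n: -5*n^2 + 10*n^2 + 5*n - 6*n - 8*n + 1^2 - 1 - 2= 5*n^2 - 9*n - 2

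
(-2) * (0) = 0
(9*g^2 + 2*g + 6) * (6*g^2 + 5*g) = 54*g^4 + 57*g^3 + 46*g^2 + 30*g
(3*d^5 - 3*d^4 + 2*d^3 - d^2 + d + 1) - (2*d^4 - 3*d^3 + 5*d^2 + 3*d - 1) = 3*d^5 - 5*d^4 + 5*d^3 - 6*d^2 - 2*d + 2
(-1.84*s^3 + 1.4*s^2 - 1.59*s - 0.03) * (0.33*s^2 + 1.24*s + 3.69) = -0.6072*s^5 - 1.8196*s^4 - 5.5783*s^3 + 3.1845*s^2 - 5.9043*s - 0.1107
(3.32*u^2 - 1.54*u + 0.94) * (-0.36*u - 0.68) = -1.1952*u^3 - 1.7032*u^2 + 0.7088*u - 0.6392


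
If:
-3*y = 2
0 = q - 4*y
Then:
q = -8/3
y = -2/3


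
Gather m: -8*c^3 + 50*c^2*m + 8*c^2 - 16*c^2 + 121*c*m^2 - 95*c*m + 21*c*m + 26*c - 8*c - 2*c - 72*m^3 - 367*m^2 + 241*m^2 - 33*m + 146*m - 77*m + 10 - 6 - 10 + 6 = -8*c^3 - 8*c^2 + 16*c - 72*m^3 + m^2*(121*c - 126) + m*(50*c^2 - 74*c + 36)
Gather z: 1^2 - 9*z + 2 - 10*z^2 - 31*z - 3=-10*z^2 - 40*z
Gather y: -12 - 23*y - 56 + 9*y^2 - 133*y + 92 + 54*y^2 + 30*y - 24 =63*y^2 - 126*y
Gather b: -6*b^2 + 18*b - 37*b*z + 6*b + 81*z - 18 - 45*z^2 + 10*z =-6*b^2 + b*(24 - 37*z) - 45*z^2 + 91*z - 18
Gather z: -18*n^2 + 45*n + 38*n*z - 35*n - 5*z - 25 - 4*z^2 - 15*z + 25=-18*n^2 + 10*n - 4*z^2 + z*(38*n - 20)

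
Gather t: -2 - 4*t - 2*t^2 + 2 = -2*t^2 - 4*t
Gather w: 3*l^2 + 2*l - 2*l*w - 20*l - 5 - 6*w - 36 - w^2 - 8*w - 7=3*l^2 - 18*l - w^2 + w*(-2*l - 14) - 48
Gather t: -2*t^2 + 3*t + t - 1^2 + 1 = -2*t^2 + 4*t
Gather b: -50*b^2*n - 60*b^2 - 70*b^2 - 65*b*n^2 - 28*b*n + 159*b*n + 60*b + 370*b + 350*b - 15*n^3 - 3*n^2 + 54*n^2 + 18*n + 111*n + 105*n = b^2*(-50*n - 130) + b*(-65*n^2 + 131*n + 780) - 15*n^3 + 51*n^2 + 234*n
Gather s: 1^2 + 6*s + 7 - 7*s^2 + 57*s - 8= -7*s^2 + 63*s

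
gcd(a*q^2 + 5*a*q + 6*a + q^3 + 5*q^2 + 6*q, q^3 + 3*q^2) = q + 3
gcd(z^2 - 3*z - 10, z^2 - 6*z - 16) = z + 2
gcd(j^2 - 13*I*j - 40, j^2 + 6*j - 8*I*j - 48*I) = j - 8*I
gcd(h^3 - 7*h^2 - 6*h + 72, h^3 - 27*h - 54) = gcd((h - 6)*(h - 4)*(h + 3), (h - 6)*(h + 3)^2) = h^2 - 3*h - 18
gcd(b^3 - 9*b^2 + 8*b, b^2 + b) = b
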